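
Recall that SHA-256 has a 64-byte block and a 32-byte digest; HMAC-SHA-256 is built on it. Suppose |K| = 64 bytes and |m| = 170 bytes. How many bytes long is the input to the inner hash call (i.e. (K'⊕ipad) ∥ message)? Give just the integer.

234

Key is 64 ≤ 64 bytes, zero-padded: |K'| = 64.
Inner input = (K'⊕ipad) ∥ m → 64 + 170 = 234 bytes.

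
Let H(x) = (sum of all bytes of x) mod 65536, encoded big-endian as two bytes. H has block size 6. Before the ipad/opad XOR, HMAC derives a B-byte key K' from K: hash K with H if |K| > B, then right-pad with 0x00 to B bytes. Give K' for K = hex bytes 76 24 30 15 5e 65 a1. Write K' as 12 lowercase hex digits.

024300000000

|K| = 7 > B = 6, so first hash the key.
H(K): sum = 118+36+48+21+94+101+161 = 579 → 02 43.
Zero-pad H(K) = 02 43 to 6 bytes: K' = 02 43 00 00 00 00.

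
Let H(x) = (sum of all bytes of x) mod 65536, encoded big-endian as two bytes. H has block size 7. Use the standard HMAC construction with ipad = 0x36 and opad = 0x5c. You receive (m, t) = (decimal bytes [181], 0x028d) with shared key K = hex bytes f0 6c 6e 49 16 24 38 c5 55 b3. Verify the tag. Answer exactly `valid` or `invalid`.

valid

Key hex bytes f0 6c 6e 49 16 24 38 c5 55 b3 is 10 bytes > B = 7, so hash it first: H(key) = 04 52, then zero-pad to 7 bytes: K' = 04 52 00 00 00 00 00.
K' ⊕ ipad = 32 64 36 36 36 36 36; K' ⊕ opad = 58 0e 5c 5c 5c 5c 5c.
Inner hash: sum = 50+100+54+54+54+54+54+181 = 601 → 02 59.
Outer hash (recomputed tag): sum = 88+14+92+92+92+92+92+2+89 = 653 → 02 8d.
Recomputed tag = 028d; claimed = 028d → match.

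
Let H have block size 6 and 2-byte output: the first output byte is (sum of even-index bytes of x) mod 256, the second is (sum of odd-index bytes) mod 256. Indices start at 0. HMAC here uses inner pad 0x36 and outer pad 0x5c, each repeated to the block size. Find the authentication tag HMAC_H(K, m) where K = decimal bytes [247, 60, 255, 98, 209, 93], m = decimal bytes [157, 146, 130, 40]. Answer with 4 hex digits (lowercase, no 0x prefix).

Key decimal bytes [247, 60, 255, 98, 209, 93] = f7 3c ff 62 d1 5d is exactly B = 6 bytes: K' = f7 3c ff 62 d1 5d.
K' ⊕ ipad = c1 0a c9 54 e7 6b.  K' ⊕ opad = ab 60 a3 3e 8d 01.
Inner input = (K'⊕ipad) ∥ m = c1 0a c9 54 e7 6b ∥ 9d 92 82 28.
Inner hash: even-index sum = 912 mod 256 = 144; odd-index sum = 387 mod 256 = 131 → 90 83.
Outer input = (K'⊕opad) ∥ inner = ab 60 a3 3e 8d 01 ∥ 90 83.
Outer hash (tag): even-index sum = 619 mod 256 = 107; odd-index sum = 290 mod 256 = 34 → 6b 22.

6b22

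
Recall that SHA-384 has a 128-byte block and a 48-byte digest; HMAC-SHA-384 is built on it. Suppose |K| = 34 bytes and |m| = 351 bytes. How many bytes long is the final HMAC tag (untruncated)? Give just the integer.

The tag is one SHA-384 digest: 48 bytes.

48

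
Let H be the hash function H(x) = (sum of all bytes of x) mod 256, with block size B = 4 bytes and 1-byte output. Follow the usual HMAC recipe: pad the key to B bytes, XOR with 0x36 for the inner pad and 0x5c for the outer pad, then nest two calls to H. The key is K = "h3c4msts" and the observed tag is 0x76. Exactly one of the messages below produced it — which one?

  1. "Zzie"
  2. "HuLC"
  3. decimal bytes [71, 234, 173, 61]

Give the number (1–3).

Key "h3c4msts" = 68 33 63 34 6d 73 74 73 is 8 bytes > B = 4, so hash it first: H(key) = f9, then zero-pad to 4 bytes: K' = f9 00 00 00.
K' ⊕ ipad = cf 36 36 36; K' ⊕ opad = a5 5c 5c 5c.
m1: inner = H(cf 36 36 36 5a 7a 69 65) = 13; tag = H(a5 5c 5c 5c 13) = cc
m2: inner = H(cf 36 36 36 48 75 4c 43) = bd; tag = H(a5 5c 5c 5c bd) = 76 ← matches
m3: inner = H(cf 36 36 36 47 ea ad 3d) = 8c; tag = H(a5 5c 5c 5c 8c) = 45

2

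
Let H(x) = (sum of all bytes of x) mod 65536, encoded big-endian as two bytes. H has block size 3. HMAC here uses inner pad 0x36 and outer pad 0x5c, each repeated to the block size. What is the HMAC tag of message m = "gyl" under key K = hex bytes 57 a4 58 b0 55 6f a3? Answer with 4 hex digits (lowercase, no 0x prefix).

Key hex bytes 57 a4 58 b0 55 6f a3 is 7 bytes > B = 3, so hash it first: H(key) = 03 6a, then zero-pad to 3 bytes: K' = 03 6a 00.
K' ⊕ ipad = 35 5c 36.  K' ⊕ opad = 5f 36 5c.
Inner input = (K'⊕ipad) ∥ m = 35 5c 36 ∥ 67 79 6c.
Inner hash: sum = 53+92+54+103+121+108 = 531 → 02 13.
Outer input = (K'⊕opad) ∥ inner = 5f 36 5c ∥ 02 13.
Outer hash (tag): sum = 95+54+92+2+19 = 262 → 01 06.

0106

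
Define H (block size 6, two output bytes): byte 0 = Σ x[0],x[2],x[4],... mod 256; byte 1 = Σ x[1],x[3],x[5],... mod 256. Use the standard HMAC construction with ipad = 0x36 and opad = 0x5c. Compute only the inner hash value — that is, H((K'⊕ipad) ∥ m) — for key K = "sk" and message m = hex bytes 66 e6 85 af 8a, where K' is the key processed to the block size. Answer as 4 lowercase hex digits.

Key "sk" = 73 6b is 2 bytes ≤ B = 6; zero-pad to 6 bytes: K' = 73 6b 00 00 00 00.
K' ⊕ ipad = 45 5d 36 36 36 36.
Inner input = 45 5d 36 36 36 36 ∥ 66 e6 85 af 8a.
Inner hash: even-index sum = 550 mod 256 = 38; odd-index sum = 606 mod 256 = 94 → 26 5e.

265e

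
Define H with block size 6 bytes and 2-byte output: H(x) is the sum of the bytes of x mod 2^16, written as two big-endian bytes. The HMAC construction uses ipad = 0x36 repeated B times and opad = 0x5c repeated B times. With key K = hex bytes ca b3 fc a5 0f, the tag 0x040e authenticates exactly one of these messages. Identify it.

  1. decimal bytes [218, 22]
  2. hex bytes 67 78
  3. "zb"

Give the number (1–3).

Key hex bytes ca b3 fc a5 0f is 5 bytes ≤ B = 6; zero-pad to 6 bytes: K' = ca b3 fc a5 0f 00.
K' ⊕ ipad = fc 85 ca 93 39 36; K' ⊕ opad = 96 ef a0 f9 53 5c.
m1: inner = H(fc 85 ca 93 39 36 da 16) = 04 3d; tag = H(96 ef a0 f9 53 5c 04 3d) = 040e ← matches
m2: inner = H(fc 85 ca 93 39 36 67 78) = 04 2c; tag = H(96 ef a0 f9 53 5c 04 2c) = 03fd
m3: inner = H(fc 85 ca 93 39 36 7a 62) = 04 29; tag = H(96 ef a0 f9 53 5c 04 29) = 03fa

1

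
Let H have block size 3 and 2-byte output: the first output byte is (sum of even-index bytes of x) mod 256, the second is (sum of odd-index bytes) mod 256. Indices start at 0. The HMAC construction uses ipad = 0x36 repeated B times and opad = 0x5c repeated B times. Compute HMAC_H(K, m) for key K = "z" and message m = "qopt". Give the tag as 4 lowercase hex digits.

Key "z" = 7a is 1 byte ≤ B = 3; zero-pad to 3 bytes: K' = 7a 00 00.
K' ⊕ ipad = 4c 36 36.  K' ⊕ opad = 26 5c 5c.
Inner input = (K'⊕ipad) ∥ m = 4c 36 36 ∥ 71 6f 70 74.
Inner hash: even-index sum = 357 mod 256 = 101; odd-index sum = 279 mod 256 = 23 → 65 17.
Outer input = (K'⊕opad) ∥ inner = 26 5c 5c ∥ 65 17.
Outer hash (tag): even-index sum = 153 mod 256 = 153; odd-index sum = 193 mod 256 = 193 → 99 c1.

99c1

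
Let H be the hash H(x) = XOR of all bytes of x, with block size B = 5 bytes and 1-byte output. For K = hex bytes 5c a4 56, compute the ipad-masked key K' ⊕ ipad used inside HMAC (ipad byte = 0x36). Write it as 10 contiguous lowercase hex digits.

6a92603636

Key hex bytes 5c a4 56 is 3 bytes ≤ B = 5; zero-pad to 5 bytes: K' = 5c a4 56 00 00.
XOR each byte with 0x36: 5c⊕36=6a, a4⊕36=92, 56⊕36=60, 00⊕36=36, 00⊕36=36.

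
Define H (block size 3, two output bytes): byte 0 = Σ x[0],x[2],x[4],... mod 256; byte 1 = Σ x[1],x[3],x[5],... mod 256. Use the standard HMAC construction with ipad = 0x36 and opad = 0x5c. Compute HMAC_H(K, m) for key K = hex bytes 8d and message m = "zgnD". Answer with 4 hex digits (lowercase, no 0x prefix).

Key hex bytes 8d is 1 byte ≤ B = 3; zero-pad to 3 bytes: K' = 8d 00 00.
K' ⊕ ipad = bb 36 36.  K' ⊕ opad = d1 5c 5c.
Inner input = (K'⊕ipad) ∥ m = bb 36 36 ∥ 7a 67 6e 44.
Inner hash: even-index sum = 412 mod 256 = 156; odd-index sum = 286 mod 256 = 30 → 9c 1e.
Outer input = (K'⊕opad) ∥ inner = d1 5c 5c ∥ 9c 1e.
Outer hash (tag): even-index sum = 331 mod 256 = 75; odd-index sum = 248 mod 256 = 248 → 4b f8.

4bf8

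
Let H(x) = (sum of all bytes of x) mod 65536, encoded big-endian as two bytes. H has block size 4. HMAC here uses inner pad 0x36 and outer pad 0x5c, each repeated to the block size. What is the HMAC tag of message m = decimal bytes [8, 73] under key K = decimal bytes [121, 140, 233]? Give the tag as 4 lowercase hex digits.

0277

Key decimal bytes [121, 140, 233] = 79 8c e9 is 3 bytes ≤ B = 4; zero-pad to 4 bytes: K' = 79 8c e9 00.
K' ⊕ ipad = 4f ba df 36.  K' ⊕ opad = 25 d0 b5 5c.
Inner input = (K'⊕ipad) ∥ m = 4f ba df 36 ∥ 08 49.
Inner hash: sum = 79+186+223+54+8+73 = 623 → 02 6f.
Outer input = (K'⊕opad) ∥ inner = 25 d0 b5 5c ∥ 02 6f.
Outer hash (tag): sum = 37+208+181+92+2+111 = 631 → 02 77.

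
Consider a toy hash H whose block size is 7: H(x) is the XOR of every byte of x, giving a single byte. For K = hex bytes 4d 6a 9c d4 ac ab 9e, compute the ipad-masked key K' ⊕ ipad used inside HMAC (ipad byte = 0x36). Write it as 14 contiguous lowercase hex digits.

7b5caae29a9da8

Key hex bytes 4d 6a 9c d4 ac ab 9e is exactly B = 7 bytes: K' = 4d 6a 9c d4 ac ab 9e.
XOR each byte with 0x36: 4d⊕36=7b, 6a⊕36=5c, 9c⊕36=aa, d4⊕36=e2, ac⊕36=9a, ab⊕36=9d, 9e⊕36=a8.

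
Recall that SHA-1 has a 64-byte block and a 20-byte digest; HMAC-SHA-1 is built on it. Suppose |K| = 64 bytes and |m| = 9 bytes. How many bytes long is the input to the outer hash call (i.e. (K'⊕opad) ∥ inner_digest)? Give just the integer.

84

Key is 64 ≤ 64 bytes, zero-padded: |K'| = 64.
Outer input = (K'⊕opad) ∥ H(inner) → 64 + 20 = 84 bytes.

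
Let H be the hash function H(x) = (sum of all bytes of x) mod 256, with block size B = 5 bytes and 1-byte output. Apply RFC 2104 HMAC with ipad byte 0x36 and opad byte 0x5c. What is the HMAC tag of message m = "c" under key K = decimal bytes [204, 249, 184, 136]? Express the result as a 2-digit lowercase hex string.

f7

Key decimal bytes [204, 249, 184, 136] = cc f9 b8 88 is 4 bytes ≤ B = 5; zero-pad to 5 bytes: K' = cc f9 b8 88 00.
K' ⊕ ipad = fa cf 8e be 36.  K' ⊕ opad = 90 a5 e4 d4 5c.
Inner input = (K'⊕ipad) ∥ m = fa cf 8e be 36 ∥ 63.
Inner hash: sum = 250+207+142+190+54+99 = 942; mod 256 = 174 → ae.
Outer input = (K'⊕opad) ∥ inner = 90 a5 e4 d4 5c ∥ ae.
Outer hash (tag): sum = 144+165+228+212+92+174 = 1015; mod 256 = 247 → f7.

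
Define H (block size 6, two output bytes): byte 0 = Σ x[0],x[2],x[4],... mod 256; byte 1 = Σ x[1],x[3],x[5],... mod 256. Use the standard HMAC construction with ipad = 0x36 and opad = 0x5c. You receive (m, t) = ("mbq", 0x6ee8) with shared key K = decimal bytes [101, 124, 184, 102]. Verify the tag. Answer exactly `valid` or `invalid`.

valid

Key decimal bytes [101, 124, 184, 102] = 65 7c b8 66 is 4 bytes ≤ B = 6; zero-pad to 6 bytes: K' = 65 7c b8 66 00 00.
K' ⊕ ipad = 53 4a 8e 50 36 36; K' ⊕ opad = 39 20 e4 3a 5c 5c.
Inner hash: even-index sum = 501 mod 256 = 245; odd-index sum = 306 mod 256 = 50 → f5 32.
Outer hash (recomputed tag): even-index sum = 622 mod 256 = 110; odd-index sum = 232 mod 256 = 232 → 6e e8.
Recomputed tag = 6ee8; claimed = 6ee8 → match.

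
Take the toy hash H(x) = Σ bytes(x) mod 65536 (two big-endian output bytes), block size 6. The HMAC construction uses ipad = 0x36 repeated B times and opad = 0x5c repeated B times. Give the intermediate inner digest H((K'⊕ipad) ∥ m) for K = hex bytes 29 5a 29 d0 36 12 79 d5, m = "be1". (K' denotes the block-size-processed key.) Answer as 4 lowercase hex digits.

0229

Key hex bytes 29 5a 29 d0 36 12 79 d5 is 8 bytes > B = 6, so hash it first: H(key) = 03 12, then zero-pad to 6 bytes: K' = 03 12 00 00 00 00.
K' ⊕ ipad = 35 24 36 36 36 36.
Inner input = 35 24 36 36 36 36 ∥ 62 65 31.
Inner hash: sum = 53+36+54+54+54+54+98+101+49 = 553 → 02 29.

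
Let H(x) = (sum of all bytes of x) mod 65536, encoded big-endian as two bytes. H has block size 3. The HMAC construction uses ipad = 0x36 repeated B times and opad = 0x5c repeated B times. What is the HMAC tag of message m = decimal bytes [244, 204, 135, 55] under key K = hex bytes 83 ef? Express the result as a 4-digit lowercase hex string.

0234

Key hex bytes 83 ef is 2 bytes ≤ B = 3; zero-pad to 3 bytes: K' = 83 ef 00.
K' ⊕ ipad = b5 d9 36.  K' ⊕ opad = df b3 5c.
Inner input = (K'⊕ipad) ∥ m = b5 d9 36 ∥ f4 cc 87 37.
Inner hash: sum = 181+217+54+244+204+135+55 = 1090 → 04 42.
Outer input = (K'⊕opad) ∥ inner = df b3 5c ∥ 04 42.
Outer hash (tag): sum = 223+179+92+4+66 = 564 → 02 34.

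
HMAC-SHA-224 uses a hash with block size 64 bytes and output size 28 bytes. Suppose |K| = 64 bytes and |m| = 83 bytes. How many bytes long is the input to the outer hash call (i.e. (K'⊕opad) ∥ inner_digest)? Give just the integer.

92

Key is 64 ≤ 64 bytes, zero-padded: |K'| = 64.
Outer input = (K'⊕opad) ∥ H(inner) → 64 + 28 = 92 bytes.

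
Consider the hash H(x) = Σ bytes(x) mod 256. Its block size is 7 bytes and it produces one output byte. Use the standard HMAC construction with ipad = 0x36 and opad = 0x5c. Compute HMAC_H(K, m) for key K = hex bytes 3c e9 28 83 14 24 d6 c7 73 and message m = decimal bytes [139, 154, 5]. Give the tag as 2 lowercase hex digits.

Key hex bytes 3c e9 28 83 14 24 d6 c7 73 is 9 bytes > B = 7, so hash it first: H(key) = 18, then zero-pad to 7 bytes: K' = 18 00 00 00 00 00 00.
K' ⊕ ipad = 2e 36 36 36 36 36 36.  K' ⊕ opad = 44 5c 5c 5c 5c 5c 5c.
Inner input = (K'⊕ipad) ∥ m = 2e 36 36 36 36 36 36 ∥ 8b 9a 05.
Inner hash: sum = 46+54+54+54+54+54+54+139+154+5 = 668; mod 256 = 156 → 9c.
Outer input = (K'⊕opad) ∥ inner = 44 5c 5c 5c 5c 5c 5c ∥ 9c.
Outer hash (tag): sum = 68+92+92+92+92+92+92+156 = 776; mod 256 = 8 → 08.

08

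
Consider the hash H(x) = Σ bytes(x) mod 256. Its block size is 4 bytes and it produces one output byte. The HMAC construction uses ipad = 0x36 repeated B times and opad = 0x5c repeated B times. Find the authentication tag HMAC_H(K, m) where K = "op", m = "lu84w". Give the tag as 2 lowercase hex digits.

e6

Key "op" = 6f 70 is 2 bytes ≤ B = 4; zero-pad to 4 bytes: K' = 6f 70 00 00.
K' ⊕ ipad = 59 46 36 36.  K' ⊕ opad = 33 2c 5c 5c.
Inner input = (K'⊕ipad) ∥ m = 59 46 36 36 ∥ 6c 75 38 34 77.
Inner hash: sum = 89+70+54+54+108+117+56+52+119 = 719; mod 256 = 207 → cf.
Outer input = (K'⊕opad) ∥ inner = 33 2c 5c 5c ∥ cf.
Outer hash (tag): sum = 51+44+92+92+207 = 486; mod 256 = 230 → e6.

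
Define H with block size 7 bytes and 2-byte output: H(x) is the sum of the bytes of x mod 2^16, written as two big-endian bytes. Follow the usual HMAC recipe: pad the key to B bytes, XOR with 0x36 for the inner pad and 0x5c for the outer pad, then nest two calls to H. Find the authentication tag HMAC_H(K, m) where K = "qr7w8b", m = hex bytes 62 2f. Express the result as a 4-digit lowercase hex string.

02e6

Key "qr7w8b" = 71 72 37 77 38 62 is 6 bytes ≤ B = 7; zero-pad to 7 bytes: K' = 71 72 37 77 38 62 00.
K' ⊕ ipad = 47 44 01 41 0e 54 36.  K' ⊕ opad = 2d 2e 6b 2b 64 3e 5c.
Inner input = (K'⊕ipad) ∥ m = 47 44 01 41 0e 54 36 ∥ 62 2f.
Inner hash: sum = 71+68+1+65+14+84+54+98+47 = 502 → 01 f6.
Outer input = (K'⊕opad) ∥ inner = 2d 2e 6b 2b 64 3e 5c ∥ 01 f6.
Outer hash (tag): sum = 45+46+107+43+100+62+92+1+246 = 742 → 02 e6.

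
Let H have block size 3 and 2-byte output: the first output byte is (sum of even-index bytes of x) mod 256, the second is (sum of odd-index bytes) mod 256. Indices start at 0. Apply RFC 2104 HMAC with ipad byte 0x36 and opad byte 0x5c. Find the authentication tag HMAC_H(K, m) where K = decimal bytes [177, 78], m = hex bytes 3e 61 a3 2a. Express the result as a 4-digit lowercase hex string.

Key decimal bytes [177, 78] = b1 4e is 2 bytes ≤ B = 3; zero-pad to 3 bytes: K' = b1 4e 00.
K' ⊕ ipad = 87 78 36.  K' ⊕ opad = ed 12 5c.
Inner input = (K'⊕ipad) ∥ m = 87 78 36 ∥ 3e 61 a3 2a.
Inner hash: even-index sum = 328 mod 256 = 72; odd-index sum = 345 mod 256 = 89 → 48 59.
Outer input = (K'⊕opad) ∥ inner = ed 12 5c ∥ 48 59.
Outer hash (tag): even-index sum = 418 mod 256 = 162; odd-index sum = 90 mod 256 = 90 → a2 5a.

a25a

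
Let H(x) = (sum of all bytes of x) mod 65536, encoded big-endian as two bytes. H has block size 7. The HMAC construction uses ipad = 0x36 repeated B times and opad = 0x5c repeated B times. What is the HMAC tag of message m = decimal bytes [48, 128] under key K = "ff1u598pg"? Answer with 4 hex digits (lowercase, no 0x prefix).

03aa

Key "ff1u598pg" = 66 66 31 75 35 39 38 70 67 is 9 bytes > B = 7, so hash it first: H(key) = 02 ef, then zero-pad to 7 bytes: K' = 02 ef 00 00 00 00 00.
K' ⊕ ipad = 34 d9 36 36 36 36 36.  K' ⊕ opad = 5e b3 5c 5c 5c 5c 5c.
Inner input = (K'⊕ipad) ∥ m = 34 d9 36 36 36 36 36 ∥ 30 80.
Inner hash: sum = 52+217+54+54+54+54+54+48+128 = 715 → 02 cb.
Outer input = (K'⊕opad) ∥ inner = 5e b3 5c 5c 5c 5c 5c ∥ 02 cb.
Outer hash (tag): sum = 94+179+92+92+92+92+92+2+203 = 938 → 03 aa.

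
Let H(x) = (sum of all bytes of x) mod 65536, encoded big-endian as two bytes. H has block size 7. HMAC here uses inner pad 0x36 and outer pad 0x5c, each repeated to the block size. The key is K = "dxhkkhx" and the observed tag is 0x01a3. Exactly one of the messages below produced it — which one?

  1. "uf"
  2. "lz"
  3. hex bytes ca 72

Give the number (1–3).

Key "dxhkkhx" = 64 78 68 6b 6b 68 78 is exactly B = 7 bytes: K' = 64 78 68 6b 6b 68 78.
K' ⊕ ipad = 52 4e 5e 5d 5d 5e 4e; K' ⊕ opad = 38 24 34 37 37 34 24.
m1: inner = H(52 4e 5e 5d 5d 5e 4e 75 66) = 03 3f; tag = H(38 24 34 37 37 34 24 03 3f) = 0198
m2: inner = H(52 4e 5e 5d 5d 5e 4e 6c 7a) = 03 4a; tag = H(38 24 34 37 37 34 24 03 4a) = 01a3 ← matches
m3: inner = H(52 4e 5e 5d 5d 5e 4e ca 72) = 03 a0; tag = H(38 24 34 37 37 34 24 03 a0) = 01f9

2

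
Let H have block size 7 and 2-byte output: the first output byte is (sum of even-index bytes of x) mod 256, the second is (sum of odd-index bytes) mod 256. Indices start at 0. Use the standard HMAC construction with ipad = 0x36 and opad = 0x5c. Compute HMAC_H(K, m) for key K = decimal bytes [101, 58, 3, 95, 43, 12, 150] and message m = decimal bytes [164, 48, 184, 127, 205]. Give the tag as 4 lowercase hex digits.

b1ad

Key decimal bytes [101, 58, 3, 95, 43, 12, 150] = 65 3a 03 5f 2b 0c 96 is exactly B = 7 bytes: K' = 65 3a 03 5f 2b 0c 96.
K' ⊕ ipad = 53 0c 35 69 1d 3a a0.  K' ⊕ opad = 39 66 5f 03 77 50 ca.
Inner input = (K'⊕ipad) ∥ m = 53 0c 35 69 1d 3a a0 ∥ a4 30 b8 7f cd.
Inner hash: even-index sum = 500 mod 256 = 244; odd-index sum = 728 mod 256 = 216 → f4 d8.
Outer input = (K'⊕opad) ∥ inner = 39 66 5f 03 77 50 ca ∥ f4 d8.
Outer hash (tag): even-index sum = 689 mod 256 = 177; odd-index sum = 429 mod 256 = 173 → b1 ad.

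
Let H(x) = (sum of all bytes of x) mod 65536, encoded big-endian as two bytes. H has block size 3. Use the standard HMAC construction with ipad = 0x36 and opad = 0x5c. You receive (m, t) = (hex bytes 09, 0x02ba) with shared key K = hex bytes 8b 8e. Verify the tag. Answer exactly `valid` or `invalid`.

Key hex bytes 8b 8e is 2 bytes ≤ B = 3; zero-pad to 3 bytes: K' = 8b 8e 00.
K' ⊕ ipad = bd b8 36; K' ⊕ opad = d7 d2 5c.
Inner hash: sum = 189+184+54+9 = 436 → 01 b4.
Outer hash (recomputed tag): sum = 215+210+92+1+180 = 698 → 02 ba.
Recomputed tag = 02ba; claimed = 02ba → match.

valid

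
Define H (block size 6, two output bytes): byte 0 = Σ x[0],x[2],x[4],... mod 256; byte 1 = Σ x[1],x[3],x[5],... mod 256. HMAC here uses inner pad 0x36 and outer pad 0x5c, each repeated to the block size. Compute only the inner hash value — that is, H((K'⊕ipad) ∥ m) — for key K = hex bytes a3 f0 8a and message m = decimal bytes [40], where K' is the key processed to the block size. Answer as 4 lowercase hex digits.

af32

Key hex bytes a3 f0 8a is 3 bytes ≤ B = 6; zero-pad to 6 bytes: K' = a3 f0 8a 00 00 00.
K' ⊕ ipad = 95 c6 bc 36 36 36.
Inner input = 95 c6 bc 36 36 36 ∥ 28.
Inner hash: even-index sum = 431 mod 256 = 175; odd-index sum = 306 mod 256 = 50 → af 32.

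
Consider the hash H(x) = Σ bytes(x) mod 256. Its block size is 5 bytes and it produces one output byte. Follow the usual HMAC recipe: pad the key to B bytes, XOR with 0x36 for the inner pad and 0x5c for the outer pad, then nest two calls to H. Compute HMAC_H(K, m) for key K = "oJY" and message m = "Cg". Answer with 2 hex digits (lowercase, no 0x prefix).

Key "oJY" = 6f 4a 59 is 3 bytes ≤ B = 5; zero-pad to 5 bytes: K' = 6f 4a 59 00 00.
K' ⊕ ipad = 59 7c 6f 36 36.  K' ⊕ opad = 33 16 05 5c 5c.
Inner input = (K'⊕ipad) ∥ m = 59 7c 6f 36 36 ∥ 43 67.
Inner hash: sum = 89+124+111+54+54+67+103 = 602; mod 256 = 90 → 5a.
Outer input = (K'⊕opad) ∥ inner = 33 16 05 5c 5c ∥ 5a.
Outer hash (tag): sum = 51+22+5+92+92+90 = 352; mod 256 = 96 → 60.

60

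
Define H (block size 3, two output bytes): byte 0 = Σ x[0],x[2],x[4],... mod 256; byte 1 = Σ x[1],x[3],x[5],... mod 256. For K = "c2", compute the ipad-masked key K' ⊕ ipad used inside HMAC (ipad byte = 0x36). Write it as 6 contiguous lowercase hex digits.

Key "c2" = 63 32 is 2 bytes ≤ B = 3; zero-pad to 3 bytes: K' = 63 32 00.
XOR each byte with 0x36: 63⊕36=55, 32⊕36=04, 00⊕36=36.

550436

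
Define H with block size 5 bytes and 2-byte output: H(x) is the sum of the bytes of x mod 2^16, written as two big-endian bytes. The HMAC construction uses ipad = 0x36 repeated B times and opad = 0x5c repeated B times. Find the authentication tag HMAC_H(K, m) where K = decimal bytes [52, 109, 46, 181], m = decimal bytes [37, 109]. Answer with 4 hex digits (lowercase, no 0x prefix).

Key decimal bytes [52, 109, 46, 181] = 34 6d 2e b5 is 4 bytes ≤ B = 5; zero-pad to 5 bytes: K' = 34 6d 2e b5 00.
K' ⊕ ipad = 02 5b 18 83 36.  K' ⊕ opad = 68 31 72 e9 5c.
Inner input = (K'⊕ipad) ∥ m = 02 5b 18 83 36 ∥ 25 6d.
Inner hash: sum = 2+91+24+131+54+37+109 = 448 → 01 c0.
Outer input = (K'⊕opad) ∥ inner = 68 31 72 e9 5c ∥ 01 c0.
Outer hash (tag): sum = 104+49+114+233+92+1+192 = 785 → 03 11.

0311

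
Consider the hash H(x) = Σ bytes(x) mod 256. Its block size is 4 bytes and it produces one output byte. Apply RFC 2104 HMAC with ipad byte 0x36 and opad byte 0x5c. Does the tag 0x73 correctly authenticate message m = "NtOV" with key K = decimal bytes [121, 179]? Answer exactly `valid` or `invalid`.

valid

Key decimal bytes [121, 179] = 79 b3 is 2 bytes ≤ B = 4; zero-pad to 4 bytes: K' = 79 b3 00 00.
K' ⊕ ipad = 4f 85 36 36; K' ⊕ opad = 25 ef 5c 5c.
Inner hash: sum = 79+133+54+54+78+116+79+86 = 679; mod 256 = 167 → a7.
Outer hash (recomputed tag): sum = 37+239+92+92+167 = 627; mod 256 = 115 → 73.
Recomputed tag = 73; claimed = 73 → match.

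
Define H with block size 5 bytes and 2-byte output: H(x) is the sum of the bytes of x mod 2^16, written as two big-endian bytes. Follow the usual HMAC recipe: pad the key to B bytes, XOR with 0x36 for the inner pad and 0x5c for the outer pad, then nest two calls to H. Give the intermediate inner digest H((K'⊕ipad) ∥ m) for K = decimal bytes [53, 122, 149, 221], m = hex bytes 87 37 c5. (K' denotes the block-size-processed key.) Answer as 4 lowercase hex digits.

Key decimal bytes [53, 122, 149, 221] = 35 7a 95 dd is 4 bytes ≤ B = 5; zero-pad to 5 bytes: K' = 35 7a 95 dd 00.
K' ⊕ ipad = 03 4c a3 eb 36.
Inner input = 03 4c a3 eb 36 ∥ 87 37 c5.
Inner hash: sum = 3+76+163+235+54+135+55+197 = 918 → 03 96.

0396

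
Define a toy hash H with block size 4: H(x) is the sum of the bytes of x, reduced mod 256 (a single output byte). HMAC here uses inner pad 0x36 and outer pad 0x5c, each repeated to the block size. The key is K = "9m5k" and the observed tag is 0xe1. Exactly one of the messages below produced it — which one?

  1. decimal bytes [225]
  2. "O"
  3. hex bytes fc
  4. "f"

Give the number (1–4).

Key "9m5k" = 39 6d 35 6b is exactly B = 4 bytes: K' = 39 6d 35 6b.
K' ⊕ ipad = 0f 5b 03 5d; K' ⊕ opad = 65 31 69 37.
m1: inner = H(0f 5b 03 5d e1) = ab; tag = H(65 31 69 37 ab) = e1 ← matches
m2: inner = H(0f 5b 03 5d 4f) = 19; tag = H(65 31 69 37 19) = 4f
m3: inner = H(0f 5b 03 5d fc) = c6; tag = H(65 31 69 37 c6) = fc
m4: inner = H(0f 5b 03 5d 66) = 30; tag = H(65 31 69 37 30) = 66

1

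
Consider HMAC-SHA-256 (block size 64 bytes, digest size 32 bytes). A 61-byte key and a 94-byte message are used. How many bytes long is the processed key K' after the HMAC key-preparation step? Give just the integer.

64

Key is 61 ≤ 64 bytes, zero-padded: |K'| = 64.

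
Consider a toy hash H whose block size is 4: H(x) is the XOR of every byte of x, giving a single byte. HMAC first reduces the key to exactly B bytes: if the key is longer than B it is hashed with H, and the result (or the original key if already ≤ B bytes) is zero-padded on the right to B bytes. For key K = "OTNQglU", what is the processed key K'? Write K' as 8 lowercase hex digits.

5a000000

|K| = 7 > B = 4, so first hash the key.
H(K): XOR 4f⊕54⊕4e⊕51⊕67⊕6c⊕55 = 5a.
Zero-pad H(K) = 5a to 4 bytes: K' = 5a 00 00 00.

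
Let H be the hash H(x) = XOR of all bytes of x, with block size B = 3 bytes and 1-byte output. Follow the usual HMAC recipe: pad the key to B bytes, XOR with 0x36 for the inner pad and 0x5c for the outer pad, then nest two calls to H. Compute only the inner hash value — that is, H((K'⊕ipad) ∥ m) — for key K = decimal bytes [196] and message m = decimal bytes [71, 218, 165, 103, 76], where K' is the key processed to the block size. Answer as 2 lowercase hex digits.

Key decimal bytes [196] = c4 is 1 byte ≤ B = 3; zero-pad to 3 bytes: K' = c4 00 00.
K' ⊕ ipad = f2 36 36.
Inner input = f2 36 36 ∥ 47 da a5 67 4c.
Inner hash: XOR f2⊕36⊕36⊕47⊕da⊕a5⊕67⊕4c = e1.

e1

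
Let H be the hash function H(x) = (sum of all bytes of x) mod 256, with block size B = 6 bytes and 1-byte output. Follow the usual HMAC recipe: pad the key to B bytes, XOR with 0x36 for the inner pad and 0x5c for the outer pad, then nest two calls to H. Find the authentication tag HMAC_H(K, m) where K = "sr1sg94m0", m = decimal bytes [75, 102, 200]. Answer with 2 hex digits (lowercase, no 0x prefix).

Key "sr1sg94m0" = 73 72 31 73 67 39 34 6d 30 is 9 bytes > B = 6, so hash it first: H(key) = fa, then zero-pad to 6 bytes: K' = fa 00 00 00 00 00.
K' ⊕ ipad = cc 36 36 36 36 36.  K' ⊕ opad = a6 5c 5c 5c 5c 5c.
Inner input = (K'⊕ipad) ∥ m = cc 36 36 36 36 36 ∥ 4b 66 c8.
Inner hash: sum = 204+54+54+54+54+54+75+102+200 = 851; mod 256 = 83 → 53.
Outer input = (K'⊕opad) ∥ inner = a6 5c 5c 5c 5c 5c ∥ 53.
Outer hash (tag): sum = 166+92+92+92+92+92+83 = 709; mod 256 = 197 → c5.

c5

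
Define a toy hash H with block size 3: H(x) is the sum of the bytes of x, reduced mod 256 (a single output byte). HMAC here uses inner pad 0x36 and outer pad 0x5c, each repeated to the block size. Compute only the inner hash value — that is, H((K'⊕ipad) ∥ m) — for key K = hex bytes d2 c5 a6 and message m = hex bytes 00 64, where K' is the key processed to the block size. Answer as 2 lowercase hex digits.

Key hex bytes d2 c5 a6 is exactly B = 3 bytes: K' = d2 c5 a6.
K' ⊕ ipad = e4 f3 90.
Inner input = e4 f3 90 ∥ 00 64.
Inner hash: sum = 228+243+144+0+100 = 715; mod 256 = 203 → cb.

cb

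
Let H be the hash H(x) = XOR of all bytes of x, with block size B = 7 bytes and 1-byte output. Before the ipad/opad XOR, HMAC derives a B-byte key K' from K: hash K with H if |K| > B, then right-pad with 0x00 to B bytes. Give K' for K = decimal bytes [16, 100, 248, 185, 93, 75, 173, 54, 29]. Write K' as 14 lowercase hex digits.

|K| = 9 > B = 7, so first hash the key.
H(K): XOR 10⊕64⊕f8⊕b9⊕5d⊕4b⊕ad⊕36⊕1d = a5.
Zero-pad H(K) = a5 to 7 bytes: K' = a5 00 00 00 00 00 00.

a5000000000000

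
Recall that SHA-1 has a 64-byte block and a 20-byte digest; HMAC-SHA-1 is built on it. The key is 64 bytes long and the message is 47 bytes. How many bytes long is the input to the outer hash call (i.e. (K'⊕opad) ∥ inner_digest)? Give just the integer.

Key is 64 ≤ 64 bytes, zero-padded: |K'| = 64.
Outer input = (K'⊕opad) ∥ H(inner) → 64 + 20 = 84 bytes.

84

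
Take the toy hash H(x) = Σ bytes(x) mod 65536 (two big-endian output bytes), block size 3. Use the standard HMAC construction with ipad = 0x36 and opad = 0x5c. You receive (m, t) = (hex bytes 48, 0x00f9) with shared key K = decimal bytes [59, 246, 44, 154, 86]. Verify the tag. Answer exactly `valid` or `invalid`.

valid

Key decimal bytes [59, 246, 44, 154, 86] = 3b f6 2c 9a 56 is 5 bytes > B = 3, so hash it first: H(key) = 02 4d, then zero-pad to 3 bytes: K' = 02 4d 00.
K' ⊕ ipad = 34 7b 36; K' ⊕ opad = 5e 11 5c.
Inner hash: sum = 52+123+54+72 = 301 → 01 2d.
Outer hash (recomputed tag): sum = 94+17+92+1+45 = 249 → 00 f9.
Recomputed tag = 00f9; claimed = 00f9 → match.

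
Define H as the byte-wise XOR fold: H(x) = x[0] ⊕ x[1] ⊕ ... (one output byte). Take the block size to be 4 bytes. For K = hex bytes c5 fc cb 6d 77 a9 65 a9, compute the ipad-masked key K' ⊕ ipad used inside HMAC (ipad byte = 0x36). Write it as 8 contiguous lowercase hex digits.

Key hex bytes c5 fc cb 6d 77 a9 65 a9 is 8 bytes > B = 4, so hash it first: H(key) = 8d, then zero-pad to 4 bytes: K' = 8d 00 00 00.
XOR each byte with 0x36: 8d⊕36=bb, 00⊕36=36, 00⊕36=36, 00⊕36=36.

bb363636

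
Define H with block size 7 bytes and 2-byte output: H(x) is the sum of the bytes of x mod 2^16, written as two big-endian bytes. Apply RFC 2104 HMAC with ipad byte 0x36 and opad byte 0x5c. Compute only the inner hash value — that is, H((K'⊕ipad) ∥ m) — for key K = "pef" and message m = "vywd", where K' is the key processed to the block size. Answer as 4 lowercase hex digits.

038b

Key "pef" = 70 65 66 is 3 bytes ≤ B = 7; zero-pad to 7 bytes: K' = 70 65 66 00 00 00 00.
K' ⊕ ipad = 46 53 50 36 36 36 36.
Inner input = 46 53 50 36 36 36 36 ∥ 76 79 77 64.
Inner hash: sum = 70+83+80+54+54+54+54+118+121+119+100 = 907 → 03 8b.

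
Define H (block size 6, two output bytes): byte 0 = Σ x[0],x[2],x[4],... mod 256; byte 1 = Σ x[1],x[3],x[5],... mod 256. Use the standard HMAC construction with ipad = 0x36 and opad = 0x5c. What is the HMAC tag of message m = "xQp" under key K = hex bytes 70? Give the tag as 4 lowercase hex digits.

Key hex bytes 70 is 1 byte ≤ B = 6; zero-pad to 6 bytes: K' = 70 00 00 00 00 00.
K' ⊕ ipad = 46 36 36 36 36 36.  K' ⊕ opad = 2c 5c 5c 5c 5c 5c.
Inner input = (K'⊕ipad) ∥ m = 46 36 36 36 36 36 ∥ 78 51 70.
Inner hash: even-index sum = 410 mod 256 = 154; odd-index sum = 243 mod 256 = 243 → 9a f3.
Outer input = (K'⊕opad) ∥ inner = 2c 5c 5c 5c 5c 5c ∥ 9a f3.
Outer hash (tag): even-index sum = 382 mod 256 = 126; odd-index sum = 519 mod 256 = 7 → 7e 07.

7e07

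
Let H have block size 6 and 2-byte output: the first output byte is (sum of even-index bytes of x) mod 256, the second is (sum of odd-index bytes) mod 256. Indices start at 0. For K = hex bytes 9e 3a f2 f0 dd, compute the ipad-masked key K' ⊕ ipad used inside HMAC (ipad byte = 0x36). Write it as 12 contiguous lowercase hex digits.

Key hex bytes 9e 3a f2 f0 dd is 5 bytes ≤ B = 6; zero-pad to 6 bytes: K' = 9e 3a f2 f0 dd 00.
XOR each byte with 0x36: 9e⊕36=a8, 3a⊕36=0c, f2⊕36=c4, f0⊕36=c6, dd⊕36=eb, 00⊕36=36.

a80cc4c6eb36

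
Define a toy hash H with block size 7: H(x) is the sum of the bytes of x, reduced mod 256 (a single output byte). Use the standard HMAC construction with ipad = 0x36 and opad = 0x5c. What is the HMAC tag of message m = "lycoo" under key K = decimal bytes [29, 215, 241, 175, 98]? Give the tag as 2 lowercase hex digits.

b4

Key decimal bytes [29, 215, 241, 175, 98] = 1d d7 f1 af 62 is 5 bytes ≤ B = 7; zero-pad to 7 bytes: K' = 1d d7 f1 af 62 00 00.
K' ⊕ ipad = 2b e1 c7 99 54 36 36.  K' ⊕ opad = 41 8b ad f3 3e 5c 5c.
Inner input = (K'⊕ipad) ∥ m = 2b e1 c7 99 54 36 36 ∥ 6c 79 63 6f 6f.
Inner hash: sum = 43+225+199+153+84+54+54+108+121+99+111+111 = 1362; mod 256 = 82 → 52.
Outer input = (K'⊕opad) ∥ inner = 41 8b ad f3 3e 5c 5c ∥ 52.
Outer hash (tag): sum = 65+139+173+243+62+92+92+82 = 948; mod 256 = 180 → b4.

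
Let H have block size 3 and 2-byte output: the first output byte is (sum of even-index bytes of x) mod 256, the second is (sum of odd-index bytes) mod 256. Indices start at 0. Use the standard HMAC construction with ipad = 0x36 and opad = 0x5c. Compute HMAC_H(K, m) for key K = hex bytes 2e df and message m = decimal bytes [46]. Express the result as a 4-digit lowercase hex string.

Key hex bytes 2e df is 2 bytes ≤ B = 3; zero-pad to 3 bytes: K' = 2e df 00.
K' ⊕ ipad = 18 e9 36.  K' ⊕ opad = 72 83 5c.
Inner input = (K'⊕ipad) ∥ m = 18 e9 36 ∥ 2e.
Inner hash: even-index sum = 78 mod 256 = 78; odd-index sum = 279 mod 256 = 23 → 4e 17.
Outer input = (K'⊕opad) ∥ inner = 72 83 5c ∥ 4e 17.
Outer hash (tag): even-index sum = 229 mod 256 = 229; odd-index sum = 209 mod 256 = 209 → e5 d1.

e5d1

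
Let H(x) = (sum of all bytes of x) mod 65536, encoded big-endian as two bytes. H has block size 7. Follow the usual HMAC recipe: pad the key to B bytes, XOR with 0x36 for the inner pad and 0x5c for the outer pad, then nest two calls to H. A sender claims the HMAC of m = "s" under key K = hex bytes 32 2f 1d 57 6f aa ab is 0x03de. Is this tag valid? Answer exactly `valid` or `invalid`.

Key hex bytes 32 2f 1d 57 6f aa ab is exactly B = 7 bytes: K' = 32 2f 1d 57 6f aa ab.
K' ⊕ ipad = 04 19 2b 61 59 9c 9d; K' ⊕ opad = 6e 73 41 0b 33 f6 f7.
Inner hash: sum = 4+25+43+97+89+156+157+115 = 686 → 02 ae.
Outer hash (recomputed tag): sum = 110+115+65+11+51+246+247+2+174 = 1021 → 03 fd.
Recomputed tag = 03fd; claimed = 03de → mismatch.

invalid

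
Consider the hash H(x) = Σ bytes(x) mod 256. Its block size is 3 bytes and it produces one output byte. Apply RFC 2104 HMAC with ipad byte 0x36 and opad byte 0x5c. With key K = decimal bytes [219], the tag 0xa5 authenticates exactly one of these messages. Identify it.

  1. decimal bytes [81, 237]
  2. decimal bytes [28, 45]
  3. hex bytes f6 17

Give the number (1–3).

Key decimal bytes [219] = db is 1 byte ≤ B = 3; zero-pad to 3 bytes: K' = db 00 00.
K' ⊕ ipad = ed 36 36; K' ⊕ opad = 87 5c 5c.
m1: inner = H(ed 36 36 51 ed) = 97; tag = H(87 5c 5c 97) = d6
m2: inner = H(ed 36 36 1c 2d) = a2; tag = H(87 5c 5c a2) = e1
m3: inner = H(ed 36 36 f6 17) = 66; tag = H(87 5c 5c 66) = a5 ← matches

3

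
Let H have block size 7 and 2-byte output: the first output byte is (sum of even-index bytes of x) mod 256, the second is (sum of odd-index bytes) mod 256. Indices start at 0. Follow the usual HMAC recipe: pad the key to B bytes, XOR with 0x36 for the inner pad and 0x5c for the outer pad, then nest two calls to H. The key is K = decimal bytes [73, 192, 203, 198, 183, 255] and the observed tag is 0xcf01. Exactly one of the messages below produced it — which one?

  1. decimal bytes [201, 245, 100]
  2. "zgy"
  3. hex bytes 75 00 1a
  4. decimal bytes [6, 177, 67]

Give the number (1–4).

Key decimal bytes [73, 192, 203, 198, 183, 255] = 49 c0 cb c6 b7 ff is 6 bytes ≤ B = 7; zero-pad to 7 bytes: K' = 49 c0 cb c6 b7 ff 00.
K' ⊕ ipad = 7f f6 fd f0 81 c9 36; K' ⊕ opad = 15 9c 97 9a eb a3 5c.
m1: inner = H(7f f6 fd f0 81 c9 36 c9 f5 64) = 28 dc; tag = H(15 9c 97 9a eb a3 5c 28 dc) = cf01 ← matches
m2: inner = H(7f f6 fd f0 81 c9 36 7a 67 79) = 9a a2; tag = H(15 9c 97 9a eb a3 5c 9a a2) = 9573
m3: inner = H(7f f6 fd f0 81 c9 36 75 00 1a) = 33 3e; tag = H(15 9c 97 9a eb a3 5c 33 3e) = 310c
m4: inner = H(7f f6 fd f0 81 c9 36 06 b1 43) = e4 f8; tag = H(15 9c 97 9a eb a3 5c e4 f8) = ebbd

1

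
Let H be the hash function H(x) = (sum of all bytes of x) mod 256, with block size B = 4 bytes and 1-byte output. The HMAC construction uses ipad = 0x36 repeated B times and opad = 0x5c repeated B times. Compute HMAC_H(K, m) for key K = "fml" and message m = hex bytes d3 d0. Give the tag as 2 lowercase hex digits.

d5

Key "fml" = 66 6d 6c is 3 bytes ≤ B = 4; zero-pad to 4 bytes: K' = 66 6d 6c 00.
K' ⊕ ipad = 50 5b 5a 36.  K' ⊕ opad = 3a 31 30 5c.
Inner input = (K'⊕ipad) ∥ m = 50 5b 5a 36 ∥ d3 d0.
Inner hash: sum = 80+91+90+54+211+208 = 734; mod 256 = 222 → de.
Outer input = (K'⊕opad) ∥ inner = 3a 31 30 5c ∥ de.
Outer hash (tag): sum = 58+49+48+92+222 = 469; mod 256 = 213 → d5.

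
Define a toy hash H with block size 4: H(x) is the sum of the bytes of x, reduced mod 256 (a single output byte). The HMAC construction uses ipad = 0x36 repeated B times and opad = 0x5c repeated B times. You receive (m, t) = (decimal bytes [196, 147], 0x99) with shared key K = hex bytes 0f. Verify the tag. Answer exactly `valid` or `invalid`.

Key hex bytes 0f is 1 byte ≤ B = 4; zero-pad to 4 bytes: K' = 0f 00 00 00.
K' ⊕ ipad = 39 36 36 36; K' ⊕ opad = 53 5c 5c 5c.
Inner hash: sum = 57+54+54+54+196+147 = 562; mod 256 = 50 → 32.
Outer hash (recomputed tag): sum = 83+92+92+92+50 = 409; mod 256 = 153 → 99.
Recomputed tag = 99; claimed = 99 → match.

valid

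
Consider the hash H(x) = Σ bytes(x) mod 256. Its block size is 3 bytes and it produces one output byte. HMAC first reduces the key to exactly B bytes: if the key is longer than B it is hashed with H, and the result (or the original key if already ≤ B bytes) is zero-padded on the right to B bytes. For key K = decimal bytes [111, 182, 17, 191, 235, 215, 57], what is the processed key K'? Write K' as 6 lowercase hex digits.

|K| = 7 > B = 3, so first hash the key.
H(K): sum = 111+182+17+191+235+215+57 = 1008; mod 256 = 240 → f0.
Zero-pad H(K) = f0 to 3 bytes: K' = f0 00 00.

f00000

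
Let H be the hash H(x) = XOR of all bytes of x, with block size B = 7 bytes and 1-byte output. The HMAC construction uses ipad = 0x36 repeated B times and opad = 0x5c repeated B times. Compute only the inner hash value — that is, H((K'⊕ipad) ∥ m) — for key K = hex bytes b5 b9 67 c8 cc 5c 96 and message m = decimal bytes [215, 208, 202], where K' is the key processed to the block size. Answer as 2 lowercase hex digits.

Key hex bytes b5 b9 67 c8 cc 5c 96 is exactly B = 7 bytes: K' = b5 b9 67 c8 cc 5c 96.
K' ⊕ ipad = 83 8f 51 fe fa 6a a0.
Inner input = 83 8f 51 fe fa 6a a0 ∥ d7 d0 ca.
Inner hash: XOR 83⊕8f⊕51⊕fe⊕fa⊕6a⊕a0⊕d7⊕d0⊕ca = 5e.

5e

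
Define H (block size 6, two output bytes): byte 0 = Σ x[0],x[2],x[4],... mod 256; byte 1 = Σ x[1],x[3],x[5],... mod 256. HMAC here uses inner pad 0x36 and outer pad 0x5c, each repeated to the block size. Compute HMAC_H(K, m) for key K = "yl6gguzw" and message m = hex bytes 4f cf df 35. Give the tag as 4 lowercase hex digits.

Key "yl6gguzw" = 79 6c 36 67 67 75 7a 77 is 8 bytes > B = 6, so hash it first: H(key) = 90 bf, then zero-pad to 6 bytes: K' = 90 bf 00 00 00 00.
K' ⊕ ipad = a6 89 36 36 36 36.  K' ⊕ opad = cc e3 5c 5c 5c 5c.
Inner input = (K'⊕ipad) ∥ m = a6 89 36 36 36 36 ∥ 4f cf df 35.
Inner hash: even-index sum = 576 mod 256 = 64; odd-index sum = 505 mod 256 = 249 → 40 f9.
Outer input = (K'⊕opad) ∥ inner = cc e3 5c 5c 5c 5c ∥ 40 f9.
Outer hash (tag): even-index sum = 452 mod 256 = 196; odd-index sum = 660 mod 256 = 148 → c4 94.

c494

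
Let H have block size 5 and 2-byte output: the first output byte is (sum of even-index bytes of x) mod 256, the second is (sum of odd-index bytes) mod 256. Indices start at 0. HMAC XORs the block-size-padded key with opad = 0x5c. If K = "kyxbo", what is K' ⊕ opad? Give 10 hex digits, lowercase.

3725243e33

Key "kyxbo" = 6b 79 78 62 6f is exactly B = 5 bytes: K' = 6b 79 78 62 6f.
XOR each byte with 0x5c: 6b⊕5c=37, 79⊕5c=25, 78⊕5c=24, 62⊕5c=3e, 6f⊕5c=33.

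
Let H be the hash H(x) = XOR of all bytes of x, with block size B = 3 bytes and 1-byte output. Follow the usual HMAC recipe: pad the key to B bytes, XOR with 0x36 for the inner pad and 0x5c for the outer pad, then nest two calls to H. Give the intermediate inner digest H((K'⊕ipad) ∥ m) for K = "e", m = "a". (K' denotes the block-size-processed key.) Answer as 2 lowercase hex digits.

32

Key "e" = 65 is 1 byte ≤ B = 3; zero-pad to 3 bytes: K' = 65 00 00.
K' ⊕ ipad = 53 36 36.
Inner input = 53 36 36 ∥ 61.
Inner hash: XOR 53⊕36⊕36⊕61 = 32.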